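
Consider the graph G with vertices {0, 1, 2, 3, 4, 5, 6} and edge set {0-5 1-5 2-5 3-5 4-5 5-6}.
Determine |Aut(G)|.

720

Vertex 5 has degree 6 and every other vertex has degree 1, so G is the star K_{1,6} with centre 5. The 6 leaves are pairwise interchangeable while the centre is fixed, giving Aut(G) = S_6.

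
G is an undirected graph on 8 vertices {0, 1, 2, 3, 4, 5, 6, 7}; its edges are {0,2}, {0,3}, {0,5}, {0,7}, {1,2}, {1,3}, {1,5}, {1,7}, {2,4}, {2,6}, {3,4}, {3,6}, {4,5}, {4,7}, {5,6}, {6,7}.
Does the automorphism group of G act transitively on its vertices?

G is 4-regular and bipartite with parts {0, 1, 4, 6} and {2, 3, 5, 7} (each part is independent and every cross-pair is an edge), so G = K_{4,4}. Aut(K_{4,4}) is the wreath product S_4 ≀ Z_2: permute within each part, then optionally swap the parts; |Aut| = 2·(4!)² = 1152. This group acts transitively on the 8 vertices.

Yes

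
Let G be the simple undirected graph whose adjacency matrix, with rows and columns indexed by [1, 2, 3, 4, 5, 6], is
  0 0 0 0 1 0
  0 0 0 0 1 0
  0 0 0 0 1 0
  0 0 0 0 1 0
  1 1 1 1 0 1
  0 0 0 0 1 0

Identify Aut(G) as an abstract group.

the symmetric group on 5 letters

Vertex 5 has degree 5 and every other vertex has degree 1, so G is the star K_{1,5} with centre 5. Any automorphism fixes the centre and permutes the 5 leaves freely, so Aut(G) ≅ S_5 of order 5! = 120.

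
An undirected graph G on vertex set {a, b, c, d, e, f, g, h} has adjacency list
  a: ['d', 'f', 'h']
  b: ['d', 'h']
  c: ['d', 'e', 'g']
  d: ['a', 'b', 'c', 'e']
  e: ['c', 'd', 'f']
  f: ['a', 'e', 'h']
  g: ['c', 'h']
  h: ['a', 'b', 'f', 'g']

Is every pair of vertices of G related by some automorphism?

Automorphisms preserve degree, but G has vertices of degree 2 and vertices of degree 4; no automorphism maps one to the other, so G is not vertex-transitive.

No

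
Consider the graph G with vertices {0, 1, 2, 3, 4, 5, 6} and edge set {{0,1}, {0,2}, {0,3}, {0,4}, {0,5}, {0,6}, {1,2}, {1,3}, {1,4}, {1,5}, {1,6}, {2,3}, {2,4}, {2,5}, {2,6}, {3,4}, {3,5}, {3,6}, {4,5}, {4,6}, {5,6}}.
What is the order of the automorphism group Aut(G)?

Every vertex has degree 6, so G is the complete graph K_7. Every bijection on the vertex set is an automorphism of K_7; hence Aut(K_7) ≅ S_7, order 5040.

5040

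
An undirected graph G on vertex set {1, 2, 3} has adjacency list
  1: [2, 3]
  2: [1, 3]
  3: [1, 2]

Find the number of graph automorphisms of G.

6

Every vertex has degree 2, so G is the complete graph K_3. Every bijection on the vertex set is an automorphism of K_3; hence Aut(K_3) ≅ S_3, order 6.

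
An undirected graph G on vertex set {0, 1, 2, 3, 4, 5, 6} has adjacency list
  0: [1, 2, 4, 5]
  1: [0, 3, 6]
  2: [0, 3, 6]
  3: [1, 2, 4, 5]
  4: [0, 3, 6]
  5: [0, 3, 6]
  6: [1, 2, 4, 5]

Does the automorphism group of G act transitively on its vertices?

Automorphisms preserve degree, but G has vertices of degree 3 and vertices of degree 4; no automorphism maps one to the other, so G is not vertex-transitive.

No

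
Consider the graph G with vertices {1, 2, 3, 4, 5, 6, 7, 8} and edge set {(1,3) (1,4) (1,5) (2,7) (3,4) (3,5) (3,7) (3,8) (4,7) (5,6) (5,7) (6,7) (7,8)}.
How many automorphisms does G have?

1

Degrees alone do not determine every vertex (e.g. 1 and 4 both have degree 3), but their neighbour-degree multisets differ: N(1) has degrees [3, 4, 5] while N(4) has degrees [3, 5, 6]. Repeating this refinement separates all vertices, so the only automorphism is the identity.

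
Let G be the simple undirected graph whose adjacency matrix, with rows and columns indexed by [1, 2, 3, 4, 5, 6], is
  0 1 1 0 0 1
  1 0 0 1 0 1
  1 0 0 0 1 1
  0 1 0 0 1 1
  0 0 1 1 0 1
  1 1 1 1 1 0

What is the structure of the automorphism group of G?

D_5

Vertex 6 is the unique vertex of degree 5; the remaining 5 vertices each have degree 3 and induce a cycle, so G is the wheel on 6 vertices with hub 6. Every automorphism fixes the hub and acts on the rim 5-cycle, so Aut(G) ≅ Aut(C_5) = D_5 of order 10.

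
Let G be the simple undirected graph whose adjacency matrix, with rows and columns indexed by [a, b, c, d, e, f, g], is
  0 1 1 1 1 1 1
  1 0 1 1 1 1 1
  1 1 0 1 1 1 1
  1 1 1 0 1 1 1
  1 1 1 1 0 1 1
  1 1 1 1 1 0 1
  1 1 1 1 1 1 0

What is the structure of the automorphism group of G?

S_7

Every vertex has degree 6, so G is the complete graph K_7. Any permutation of the 7 vertices preserves K_7, so Aut(K_7) = S_7 of order 7! = 5040.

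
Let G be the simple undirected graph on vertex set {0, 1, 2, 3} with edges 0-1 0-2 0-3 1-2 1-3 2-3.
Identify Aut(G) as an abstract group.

All 4 vertices are pairwise adjacent: G = K_4. Every bijection on the vertex set is an automorphism of K_4; hence Aut(K_4) ≅ S_4, order 24.

S_4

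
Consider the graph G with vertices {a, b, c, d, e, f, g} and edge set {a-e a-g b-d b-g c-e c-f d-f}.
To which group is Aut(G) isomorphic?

Every vertex has degree 2 and the graph is connected, so G is the 7-cycle C_7. The automorphisms of the 7-cycle are exactly the symmetries of a regular 7-gon: the dihedral group D_7, |D_7| = 14.

the dihedral group of order 14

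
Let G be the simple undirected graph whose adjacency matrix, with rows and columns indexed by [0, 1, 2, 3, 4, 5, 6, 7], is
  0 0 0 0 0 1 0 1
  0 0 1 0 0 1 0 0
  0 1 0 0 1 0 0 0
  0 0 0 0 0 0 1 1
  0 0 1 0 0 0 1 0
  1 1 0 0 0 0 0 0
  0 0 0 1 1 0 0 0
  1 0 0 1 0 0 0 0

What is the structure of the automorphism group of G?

Every vertex has degree 2 and the graph is connected, so G is the 8-cycle C_8. C_8 has 8 rotations and 8 reflections, so Aut(C_8) ≅ D_8 of order 16.

the dihedral group of order 16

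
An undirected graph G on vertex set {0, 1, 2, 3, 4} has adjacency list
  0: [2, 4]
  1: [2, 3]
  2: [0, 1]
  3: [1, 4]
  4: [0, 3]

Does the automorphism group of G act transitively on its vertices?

Every vertex has degree 2 and the graph is connected, so G is the 5-cycle C_5. C_5 has 5 rotations and 5 reflections, so Aut(C_5) ≅ D_5 of order 10. This group acts transitively on the 5 vertices.

Yes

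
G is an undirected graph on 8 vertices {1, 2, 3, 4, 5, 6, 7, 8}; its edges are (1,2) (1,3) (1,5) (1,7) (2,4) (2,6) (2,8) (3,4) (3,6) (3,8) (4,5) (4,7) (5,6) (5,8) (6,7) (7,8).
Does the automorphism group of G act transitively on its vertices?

Yes

G is 4-regular and bipartite with parts {1, 4, 6, 8} and {2, 3, 5, 7} (each part is independent and every cross-pair is an edge), so G = K_{4,4}. Each part can be permuted independently (S_4 × S_4) and the two equal-size parts can also be swapped, giving (S_4 × S_4) ⋊ Z_2 of order 2·(4!)² = 1152. This group acts transitively on the 8 vertices.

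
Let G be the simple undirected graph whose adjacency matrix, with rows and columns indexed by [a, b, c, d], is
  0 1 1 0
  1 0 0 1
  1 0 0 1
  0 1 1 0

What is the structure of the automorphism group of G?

G is 2-regular and bipartite on 2^2 = 4 vertices with girth 4; it is the hypercube graph Q_2. The symmetry group of the 2-cube is the hyperoctahedral group B_2 = Z_2 ≀ S_2, of order 2^2·2! = 8.

the hyperoctahedral group B_2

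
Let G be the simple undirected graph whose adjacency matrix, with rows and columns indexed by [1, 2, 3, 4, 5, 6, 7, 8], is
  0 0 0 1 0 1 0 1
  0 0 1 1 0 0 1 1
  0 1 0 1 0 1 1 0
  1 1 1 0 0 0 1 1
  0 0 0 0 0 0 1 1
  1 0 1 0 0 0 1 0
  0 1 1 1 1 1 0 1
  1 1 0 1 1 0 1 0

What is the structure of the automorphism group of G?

Degrees alone do not determine every vertex (e.g. 1 and 6 both have degree 3), but their neighbour-degree multisets differ: N(1) has degrees [3, 5, 5] while N(6) has degrees [3, 4, 6]. Repeating this refinement separates all vertices, so the only automorphism is the identity.

{e}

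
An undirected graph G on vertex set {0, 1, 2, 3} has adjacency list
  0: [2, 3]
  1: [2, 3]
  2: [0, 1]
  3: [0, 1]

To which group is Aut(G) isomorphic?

D_4

G is 2-regular and connected on 4 vertices, i.e. the cycle C_4. The automorphisms of the 4-cycle are exactly the symmetries of a regular 4-gon: the dihedral group D_4, |D_4| = 8.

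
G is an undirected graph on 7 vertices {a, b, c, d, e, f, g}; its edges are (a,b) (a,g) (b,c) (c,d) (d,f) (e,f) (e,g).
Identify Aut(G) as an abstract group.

G is 2-regular and connected on 7 vertices, i.e. the cycle C_7. C_7 has 7 rotations and 7 reflections, so Aut(C_7) ≅ D_7 of order 14.

the dihedral group of order 14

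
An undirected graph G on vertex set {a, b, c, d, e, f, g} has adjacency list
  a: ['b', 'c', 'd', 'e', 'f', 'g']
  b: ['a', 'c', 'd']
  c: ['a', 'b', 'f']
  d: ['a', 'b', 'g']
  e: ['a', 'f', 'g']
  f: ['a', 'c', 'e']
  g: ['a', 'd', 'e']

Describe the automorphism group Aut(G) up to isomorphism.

D_6

Vertex a is the unique vertex of degree 6; the remaining 6 vertices each have degree 3 and induce a cycle, so G is the wheel on 7 vertices with hub a. Every automorphism fixes the hub and acts on the rim 6-cycle, so Aut(G) ≅ Aut(C_6) = D_6 of order 12.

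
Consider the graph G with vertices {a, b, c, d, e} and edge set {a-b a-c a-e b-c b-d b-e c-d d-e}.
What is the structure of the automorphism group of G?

the dihedral group of order 8

Vertex b is the unique vertex of degree 4; the remaining 4 vertices each have degree 3 and induce a cycle, so G is the wheel on 5 vertices with hub b. With the hub fixed, the remaining symmetry is that of the rim cycle C_4, giving the dihedral group D_4.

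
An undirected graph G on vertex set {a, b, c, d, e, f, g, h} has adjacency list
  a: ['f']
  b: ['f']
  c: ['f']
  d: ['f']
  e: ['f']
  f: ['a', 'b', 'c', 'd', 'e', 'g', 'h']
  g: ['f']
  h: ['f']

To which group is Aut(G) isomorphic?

S_7

Vertex f has degree 7 and every other vertex has degree 1, so G is the star K_{1,7} with centre f. The 7 leaves are pairwise interchangeable while the centre is fixed, giving Aut(G) = S_7.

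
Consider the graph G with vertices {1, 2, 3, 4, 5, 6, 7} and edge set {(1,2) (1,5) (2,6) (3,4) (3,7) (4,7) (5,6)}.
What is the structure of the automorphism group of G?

G has two connected components, {1, 2, 5, 6} and {3, 4, 7}; each is 2-regular, so G = C_4 ⊔ C_3. The components are non-isomorphic (different sizes), so Aut(G) = Aut(C_3) × Aut(C_4) = D_3 × D_4 of order 6·8 = 48.

D_3 × D_4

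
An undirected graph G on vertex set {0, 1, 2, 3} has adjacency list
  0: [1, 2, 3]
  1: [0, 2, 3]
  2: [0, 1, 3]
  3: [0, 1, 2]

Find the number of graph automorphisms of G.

All 4 vertices are pairwise adjacent: G = K_4. Any permutation of the 4 vertices preserves K_4, so Aut(K_4) = S_4 of order 4! = 24.

24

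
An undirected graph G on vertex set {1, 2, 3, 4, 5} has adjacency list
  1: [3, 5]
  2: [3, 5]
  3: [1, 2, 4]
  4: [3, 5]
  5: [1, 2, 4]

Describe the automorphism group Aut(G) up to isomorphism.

S_2 × S_3

The vertices split by degree into {3, 5} (degree 3) and {1, 2, 4} (degree 2); every edge runs between the two parts, so G is the complete bipartite graph K_{2,3}. Automorphisms preserve the bipartition setwise (since the parts differ in size) and act as S_2 × S_3 within it; |Aut| = 12.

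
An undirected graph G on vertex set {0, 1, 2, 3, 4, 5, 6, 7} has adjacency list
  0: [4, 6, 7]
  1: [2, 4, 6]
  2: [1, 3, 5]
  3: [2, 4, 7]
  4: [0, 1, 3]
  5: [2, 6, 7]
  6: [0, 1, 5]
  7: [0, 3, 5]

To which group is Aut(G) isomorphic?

the hyperoctahedral group B_3

G is 3-regular and bipartite on 2^3 = 8 vertices with girth 4; it is the hypercube graph Q_3. Aut(Q_3) consists of the signed permutations of the 3 coordinate axes: 3! permutations times 2^3 sign flips, so |Aut| = 2^3·3! = 48.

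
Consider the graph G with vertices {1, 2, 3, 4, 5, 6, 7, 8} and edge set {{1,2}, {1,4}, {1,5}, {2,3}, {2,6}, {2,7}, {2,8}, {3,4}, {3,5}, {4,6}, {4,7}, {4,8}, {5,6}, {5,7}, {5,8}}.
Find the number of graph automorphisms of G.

720

The vertices split by degree into {2, 4, 5} (degree 5) and {1, 3, 6, 7, 8} (degree 3); every edge runs between the two parts, so G is the complete bipartite graph K_{3,5}. Automorphisms preserve the bipartition setwise (since the parts differ in size) and act as S_3 × S_5 within it; |Aut| = 720.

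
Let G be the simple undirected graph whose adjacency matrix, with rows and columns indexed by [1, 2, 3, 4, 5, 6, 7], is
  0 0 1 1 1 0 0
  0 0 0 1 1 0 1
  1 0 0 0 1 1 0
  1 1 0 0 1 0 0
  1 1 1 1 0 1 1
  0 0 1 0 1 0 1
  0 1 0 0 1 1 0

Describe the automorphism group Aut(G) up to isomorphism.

Vertex 5 is the unique vertex of degree 6; the remaining 6 vertices each have degree 3 and induce a cycle, so G is the wheel on 7 vertices with hub 5. With the hub fixed, the remaining symmetry is that of the rim cycle C_6, giving the dihedral group D_6.

D_6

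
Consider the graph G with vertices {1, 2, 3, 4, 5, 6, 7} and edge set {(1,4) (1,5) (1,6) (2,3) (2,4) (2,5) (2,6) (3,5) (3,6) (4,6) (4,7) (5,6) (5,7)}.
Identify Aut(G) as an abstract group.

1

The degree sequence is [3, 4, 3, 4, 5, 5, 2]. Checking the degree-preserving permutations of the vertex set shows that none except the identity preserves every edge, so Aut(G) is trivial.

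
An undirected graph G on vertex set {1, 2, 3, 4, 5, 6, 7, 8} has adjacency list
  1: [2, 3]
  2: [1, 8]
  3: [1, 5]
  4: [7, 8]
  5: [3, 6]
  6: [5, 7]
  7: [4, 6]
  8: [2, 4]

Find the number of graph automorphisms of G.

16

Every vertex has degree 2 and the graph is connected, so G is the 8-cycle C_8. The automorphisms of the 8-cycle are exactly the symmetries of a regular 8-gon: the dihedral group D_8, |D_8| = 16.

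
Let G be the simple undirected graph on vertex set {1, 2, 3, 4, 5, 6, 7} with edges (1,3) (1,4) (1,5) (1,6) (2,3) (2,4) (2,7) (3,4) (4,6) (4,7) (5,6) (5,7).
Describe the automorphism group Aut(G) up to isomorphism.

the trivial group

The degree sequence is [4, 3, 3, 5, 3, 3, 3]. Checking the degree-preserving permutations of the vertex set shows that none except the identity preserves every edge, so Aut(G) is trivial.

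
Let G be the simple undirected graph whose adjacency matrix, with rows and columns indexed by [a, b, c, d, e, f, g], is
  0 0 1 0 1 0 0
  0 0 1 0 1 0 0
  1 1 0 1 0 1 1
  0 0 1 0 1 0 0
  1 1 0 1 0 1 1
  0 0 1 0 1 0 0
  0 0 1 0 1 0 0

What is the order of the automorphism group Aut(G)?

240

The vertices split by degree into {c, e} (degree 5) and {a, b, d, f, g} (degree 2); every edge runs between the two parts, so G is the complete bipartite graph K_{2,5}. Automorphisms preserve the bipartition setwise (since the parts differ in size) and act as S_2 × S_5 within it; |Aut| = 240.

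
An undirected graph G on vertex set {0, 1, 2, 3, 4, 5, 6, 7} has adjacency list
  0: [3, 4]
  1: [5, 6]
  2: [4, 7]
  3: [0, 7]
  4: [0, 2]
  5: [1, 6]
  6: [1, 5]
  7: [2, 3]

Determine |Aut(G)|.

G has two connected components, {0, 2, 3, 4, 7} and {1, 5, 6}; each is 2-regular, so G = C_5 ⊔ C_3. The components are non-isomorphic (different sizes), so Aut(G) = Aut(C_3) × Aut(C_5) = D_3 × D_5 of order 6·10 = 60.

60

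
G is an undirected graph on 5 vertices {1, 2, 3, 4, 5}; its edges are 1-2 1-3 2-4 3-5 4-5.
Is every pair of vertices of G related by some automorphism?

Yes

G is 2-regular and connected on 5 vertices, i.e. the cycle C_5. The automorphisms of the 5-cycle are exactly the symmetries of a regular 5-gon: the dihedral group D_5, |D_5| = 10. This group acts transitively on the 5 vertices.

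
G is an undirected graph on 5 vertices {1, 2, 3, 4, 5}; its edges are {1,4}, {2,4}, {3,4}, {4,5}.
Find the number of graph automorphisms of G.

24

Vertex 4 has degree 4 and every other vertex has degree 1, so G is the star K_{1,4} with centre 4. The 4 leaves are pairwise interchangeable while the centre is fixed, giving Aut(G) = S_4.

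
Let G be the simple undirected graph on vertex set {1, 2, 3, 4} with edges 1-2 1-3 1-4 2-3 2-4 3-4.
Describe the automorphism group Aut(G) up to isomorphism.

the symmetric group on 4 letters

Every vertex has degree 3, so G is the complete graph K_4. Any permutation of the 4 vertices preserves K_4, so Aut(K_4) = S_4 of order 4! = 24.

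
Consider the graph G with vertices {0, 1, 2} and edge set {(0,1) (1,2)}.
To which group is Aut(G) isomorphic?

The degree sequence is [1, 2, 1]; the two degree-1 vertices 0 and 2 are the ends of a path, so G = P_3. A path has exactly one nontrivial symmetry — reversal — giving Aut(G) of order 2.

Z_2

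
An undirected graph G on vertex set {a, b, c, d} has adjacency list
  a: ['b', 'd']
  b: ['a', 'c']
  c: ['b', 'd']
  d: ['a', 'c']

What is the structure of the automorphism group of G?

Every vertex has degree 2 and the graph is connected, so G is the 4-cycle C_4. The automorphisms of the 4-cycle are exactly the symmetries of a regular 4-gon: the dihedral group D_4, |D_4| = 8.

the dihedral group of order 8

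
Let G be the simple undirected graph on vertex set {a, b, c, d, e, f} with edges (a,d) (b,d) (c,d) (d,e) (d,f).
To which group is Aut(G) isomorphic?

Vertex d has degree 5 and every other vertex has degree 1, so G is the star K_{1,5} with centre d. The 5 leaves are pairwise interchangeable while the centre is fixed, giving Aut(G) = S_5.

S_5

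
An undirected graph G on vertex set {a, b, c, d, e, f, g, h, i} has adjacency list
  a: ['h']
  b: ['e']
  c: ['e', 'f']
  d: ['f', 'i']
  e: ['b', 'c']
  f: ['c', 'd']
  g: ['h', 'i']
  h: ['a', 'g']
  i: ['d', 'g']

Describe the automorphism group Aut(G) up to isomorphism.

The degree sequence is [1, 1, 2, 2, 2, 2, 2, 2, 2]; the two degree-1 vertices a and b are the ends of a path, so G = P_9. The only nontrivial automorphism of a path is the end-to-end reflection, so Aut(G) ≅ Z_2.

Z_2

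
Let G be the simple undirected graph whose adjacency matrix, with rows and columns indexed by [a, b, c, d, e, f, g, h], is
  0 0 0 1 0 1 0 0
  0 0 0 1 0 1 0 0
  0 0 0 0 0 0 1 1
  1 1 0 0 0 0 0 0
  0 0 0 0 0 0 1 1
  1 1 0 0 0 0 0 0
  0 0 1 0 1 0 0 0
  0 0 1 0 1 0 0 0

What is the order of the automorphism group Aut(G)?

G has two connected components, {c, e, g, h} and {a, b, d, f}; each is 2-regular, so G = C_4 ⊔ C_4. With two isomorphic components, Aut(G) = Aut(C_4) ≀ S_2 = (D_4 × D_4) ⋊ Z_2: permute each cycle by D_4, then optionally swap the two cycles. Order 2·(2·4)² = 128.

128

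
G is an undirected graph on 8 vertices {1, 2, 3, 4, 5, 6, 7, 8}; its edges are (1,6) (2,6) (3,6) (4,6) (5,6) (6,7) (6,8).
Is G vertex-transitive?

No

Vertex 6 is the only vertex of degree 7, so every automorphism fixes it; G is not vertex-transitive.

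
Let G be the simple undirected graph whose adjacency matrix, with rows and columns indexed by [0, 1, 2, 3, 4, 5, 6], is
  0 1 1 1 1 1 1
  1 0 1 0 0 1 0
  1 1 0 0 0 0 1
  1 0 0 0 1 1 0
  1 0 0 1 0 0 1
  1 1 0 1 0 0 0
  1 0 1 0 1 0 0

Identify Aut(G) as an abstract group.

Vertex 0 is the unique vertex of degree 6; the remaining 6 vertices each have degree 3 and induce a cycle, so G is the wheel on 7 vertices with hub 0. With the hub fixed, the remaining symmetry is that of the rim cycle C_6, giving the dihedral group D_6.

D_6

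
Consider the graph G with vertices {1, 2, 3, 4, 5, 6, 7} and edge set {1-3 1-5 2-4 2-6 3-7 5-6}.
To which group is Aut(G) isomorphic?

The degree sequence is [2, 2, 2, 1, 2, 2, 1]; the two degree-1 vertices 4 and 7 are the ends of a path, so G = P_7. A path has exactly one nontrivial symmetry — reversal — giving Aut(G) of order 2.

C_2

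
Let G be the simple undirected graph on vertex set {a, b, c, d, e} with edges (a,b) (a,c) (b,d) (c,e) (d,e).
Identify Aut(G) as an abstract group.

D_5

Every vertex has degree 2 and the graph is connected, so G is the 5-cycle C_5. C_5 has 5 rotations and 5 reflections, so Aut(C_5) ≅ D_5 of order 10.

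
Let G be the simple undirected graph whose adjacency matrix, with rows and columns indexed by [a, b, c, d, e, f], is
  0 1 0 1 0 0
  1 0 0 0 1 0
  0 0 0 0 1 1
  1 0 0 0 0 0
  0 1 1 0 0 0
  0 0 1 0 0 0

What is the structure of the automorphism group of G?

The degree sequence is [2, 2, 2, 1, 2, 1]; the two degree-1 vertices d and f are the ends of a path, so G = P_6. A path has exactly one nontrivial symmetry — reversal — giving Aut(G) of order 2.

Z_2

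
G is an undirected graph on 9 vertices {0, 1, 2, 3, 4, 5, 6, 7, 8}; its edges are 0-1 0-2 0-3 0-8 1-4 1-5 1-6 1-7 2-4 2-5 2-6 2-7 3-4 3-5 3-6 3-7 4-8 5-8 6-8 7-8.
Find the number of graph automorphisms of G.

2880

The vertices split by degree into {1, 2, 3, 8} (degree 5) and {0, 4, 5, 6, 7} (degree 4); every edge runs between the two parts, so G is the complete bipartite graph K_{4,5}. Automorphisms preserve the bipartition setwise (since the parts differ in size) and act as S_5 × S_4 within it; |Aut| = 2880.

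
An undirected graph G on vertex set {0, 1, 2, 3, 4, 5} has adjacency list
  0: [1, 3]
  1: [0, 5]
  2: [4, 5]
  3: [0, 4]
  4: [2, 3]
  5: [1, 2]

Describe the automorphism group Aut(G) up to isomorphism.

Every vertex has degree 2 and the graph is connected, so G is the 6-cycle C_6. C_6 has 6 rotations and 6 reflections, so Aut(C_6) ≅ D_6 of order 12.

the dihedral group of order 12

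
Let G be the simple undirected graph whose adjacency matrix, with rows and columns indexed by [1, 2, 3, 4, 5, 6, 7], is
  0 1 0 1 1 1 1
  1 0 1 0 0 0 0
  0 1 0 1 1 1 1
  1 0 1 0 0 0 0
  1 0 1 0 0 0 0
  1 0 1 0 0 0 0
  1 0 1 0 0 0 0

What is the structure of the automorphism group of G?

S_5 × S_2

The vertices split by degree into {1, 3} (degree 5) and {2, 4, 5, 6, 7} (degree 2); every edge runs between the two parts, so G is the complete bipartite graph K_{2,5}. The parts have unequal sizes, so no automorphism swaps them; each part is permuted independently, giving S_5 × S_2 of order 5!·2! = 240.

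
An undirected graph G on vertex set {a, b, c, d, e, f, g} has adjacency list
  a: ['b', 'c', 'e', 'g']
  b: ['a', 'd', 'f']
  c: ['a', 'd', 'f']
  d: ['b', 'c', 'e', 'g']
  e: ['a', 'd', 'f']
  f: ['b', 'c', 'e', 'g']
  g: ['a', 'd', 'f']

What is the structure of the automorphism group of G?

The vertices split by degree into {a, d, f} (degree 4) and {b, c, e, g} (degree 3); every edge runs between the two parts, so G is the complete bipartite graph K_{3,4}. The parts have unequal sizes, so no automorphism swaps them; each part is permuted independently, giving S_3 × S_4 of order 3!·4! = 144.

S_3 × S_4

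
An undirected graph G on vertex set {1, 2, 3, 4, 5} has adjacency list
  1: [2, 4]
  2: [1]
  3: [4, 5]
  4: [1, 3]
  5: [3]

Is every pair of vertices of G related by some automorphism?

No

Automorphisms preserve degree, but G has vertices of degree 1 and vertices of degree 2; no automorphism maps one to the other, so G is not vertex-transitive.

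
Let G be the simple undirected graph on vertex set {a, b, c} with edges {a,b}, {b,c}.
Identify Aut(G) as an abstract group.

C_2

The degree sequence is [1, 2, 1]; the two degree-1 vertices a and c are the ends of a path, so G = P_3. The only nontrivial automorphism of a path is the end-to-end reflection, so Aut(G) ≅ Z_2.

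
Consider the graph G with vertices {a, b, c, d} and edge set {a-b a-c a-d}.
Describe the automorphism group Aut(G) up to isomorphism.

Vertex a has degree 3 and every other vertex has degree 1, so G is the star K_{1,3} with centre a. The 3 leaves are pairwise interchangeable while the centre is fixed, giving Aut(G) = S_3.

the symmetric group on 3 letters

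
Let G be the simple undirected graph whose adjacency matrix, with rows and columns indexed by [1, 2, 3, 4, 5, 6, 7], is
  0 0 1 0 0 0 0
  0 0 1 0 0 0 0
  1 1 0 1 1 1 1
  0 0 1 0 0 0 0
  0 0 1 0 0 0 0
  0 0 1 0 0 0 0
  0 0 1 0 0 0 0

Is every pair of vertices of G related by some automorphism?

No

Vertex 3 is the only vertex of degree 6, so every automorphism fixes it; G is not vertex-transitive.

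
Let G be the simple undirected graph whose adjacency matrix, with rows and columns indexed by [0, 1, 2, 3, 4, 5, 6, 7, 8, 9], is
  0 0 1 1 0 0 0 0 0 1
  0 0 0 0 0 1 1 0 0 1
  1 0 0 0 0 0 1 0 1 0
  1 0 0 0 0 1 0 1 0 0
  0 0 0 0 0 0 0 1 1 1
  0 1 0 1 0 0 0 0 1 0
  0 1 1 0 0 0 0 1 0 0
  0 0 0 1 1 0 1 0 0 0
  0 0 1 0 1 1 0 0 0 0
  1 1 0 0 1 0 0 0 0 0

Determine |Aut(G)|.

G is 3-regular on 10 vertices with no triangles and no 4-cycles (girth 5): this is the Petersen graph. It is a classical fact that the Petersen graph has automorphism group S_5 (order 120), arising from its description as the Kneser graph K(5,2).

120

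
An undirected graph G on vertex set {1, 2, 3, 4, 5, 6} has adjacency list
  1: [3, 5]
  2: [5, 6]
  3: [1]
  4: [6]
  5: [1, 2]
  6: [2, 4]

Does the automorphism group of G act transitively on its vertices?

No

Automorphisms preserve degree, but G has vertices of degree 1 and vertices of degree 2; no automorphism maps one to the other, so G is not vertex-transitive.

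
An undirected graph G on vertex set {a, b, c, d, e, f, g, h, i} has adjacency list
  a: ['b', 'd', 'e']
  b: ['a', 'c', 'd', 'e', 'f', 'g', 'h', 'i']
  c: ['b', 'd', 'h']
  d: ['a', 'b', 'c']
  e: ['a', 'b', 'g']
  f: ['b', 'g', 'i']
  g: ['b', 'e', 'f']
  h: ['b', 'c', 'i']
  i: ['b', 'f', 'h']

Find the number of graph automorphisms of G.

Vertex b is the unique vertex of degree 8; the remaining 8 vertices each have degree 3 and induce a cycle, so G is the wheel on 9 vertices with hub b. Every automorphism fixes the hub and acts on the rim 8-cycle, so Aut(G) ≅ Aut(C_8) = D_8 of order 16.

16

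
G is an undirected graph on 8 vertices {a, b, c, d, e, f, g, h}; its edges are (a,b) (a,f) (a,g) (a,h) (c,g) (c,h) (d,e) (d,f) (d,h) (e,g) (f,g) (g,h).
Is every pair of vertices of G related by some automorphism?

Vertex b is the only vertex of degree 1, so every automorphism fixes it; G is not vertex-transitive.

No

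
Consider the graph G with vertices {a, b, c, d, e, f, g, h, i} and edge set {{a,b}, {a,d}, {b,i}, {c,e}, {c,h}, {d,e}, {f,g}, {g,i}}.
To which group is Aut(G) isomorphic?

the cyclic group of order 2

The degree sequence is [2, 2, 2, 2, 2, 1, 2, 1, 2]; the two degree-1 vertices f and h are the ends of a path, so G = P_9. The only nontrivial automorphism of a path is the end-to-end reflection, so Aut(G) ≅ Z_2.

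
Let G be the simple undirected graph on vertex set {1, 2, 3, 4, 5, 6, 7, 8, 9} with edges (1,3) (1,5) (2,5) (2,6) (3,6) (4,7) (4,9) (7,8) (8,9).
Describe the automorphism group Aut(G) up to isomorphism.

D_5 × D_4

G has two connected components, {1, 2, 3, 5, 6} and {4, 7, 8, 9}; each is 2-regular, so G = C_5 ⊔ C_4. No automorphism exchanges components of different sizes, hence Aut(G) is the direct product D_5 × D_4, order 80.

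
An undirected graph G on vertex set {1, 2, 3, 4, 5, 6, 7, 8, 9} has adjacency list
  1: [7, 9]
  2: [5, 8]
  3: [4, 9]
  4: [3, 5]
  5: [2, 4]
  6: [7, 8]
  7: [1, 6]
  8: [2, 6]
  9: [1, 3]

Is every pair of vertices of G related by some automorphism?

Yes

Every vertex has degree 2 and the graph is connected, so G is the 9-cycle C_9. C_9 has 9 rotations and 9 reflections, so Aut(C_9) ≅ D_9 of order 18. Under this action every vertex can be carried to every other, so G is vertex-transitive.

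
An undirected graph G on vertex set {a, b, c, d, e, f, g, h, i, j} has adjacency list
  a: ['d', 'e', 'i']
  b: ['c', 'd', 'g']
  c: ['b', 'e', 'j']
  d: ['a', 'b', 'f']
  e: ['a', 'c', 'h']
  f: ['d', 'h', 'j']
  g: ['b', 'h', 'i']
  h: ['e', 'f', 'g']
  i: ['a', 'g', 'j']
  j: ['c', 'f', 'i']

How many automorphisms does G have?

G is 3-regular on 10 vertices with no triangles and no 4-cycles (girth 5): this is the Petersen graph. Viewing the Petersen graph as the Kneser graph K(5,2) — vertices are 2-subsets of {1,…,5}, edges join disjoint pairs — its automorphisms are exactly the permutations of the 5-element set, so Aut ≅ S_5 of order 120.

120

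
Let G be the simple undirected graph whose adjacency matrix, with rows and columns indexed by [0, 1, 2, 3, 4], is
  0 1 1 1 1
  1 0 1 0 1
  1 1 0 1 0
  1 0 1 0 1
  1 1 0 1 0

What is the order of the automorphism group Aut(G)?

Vertex 0 is the unique vertex of degree 4; the remaining 4 vertices each have degree 3 and induce a cycle, so G is the wheel on 5 vertices with hub 0. With the hub fixed, the remaining symmetry is that of the rim cycle C_4, giving the dihedral group D_4.

8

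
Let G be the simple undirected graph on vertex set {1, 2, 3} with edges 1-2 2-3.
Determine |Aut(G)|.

2

The degree sequence is [1, 2, 1]; the two degree-1 vertices 1 and 3 are the ends of a path, so G = P_3. The only nontrivial automorphism of a path is the end-to-end reflection, so Aut(G) ≅ Z_2.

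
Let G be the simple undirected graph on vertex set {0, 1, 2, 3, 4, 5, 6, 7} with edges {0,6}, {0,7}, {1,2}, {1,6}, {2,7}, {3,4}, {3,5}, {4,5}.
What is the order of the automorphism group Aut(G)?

G has two connected components, {0, 1, 2, 6, 7} and {3, 4, 5}; each is 2-regular, so G = C_5 ⊔ C_3. No automorphism exchanges components of different sizes, hence Aut(G) is the direct product D_5 × D_3, order 60.

60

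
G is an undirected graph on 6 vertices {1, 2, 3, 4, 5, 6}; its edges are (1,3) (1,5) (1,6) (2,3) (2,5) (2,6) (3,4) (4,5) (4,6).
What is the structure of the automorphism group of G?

S_3 ≀ Z_2

G is 3-regular and bipartite with parts {1, 2, 4} and {3, 5, 6} (each part is independent and every cross-pair is an edge), so G = K_{3,3}. Aut(K_{3,3}) is the wreath product S_3 ≀ Z_2: permute within each part, then optionally swap the parts; |Aut| = 2·(3!)² = 72.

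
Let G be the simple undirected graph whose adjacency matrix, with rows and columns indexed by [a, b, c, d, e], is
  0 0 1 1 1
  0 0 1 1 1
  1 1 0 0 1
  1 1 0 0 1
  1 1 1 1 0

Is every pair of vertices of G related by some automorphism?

No

Vertex e is the only vertex of degree 4, so every automorphism fixes it; G is not vertex-transitive.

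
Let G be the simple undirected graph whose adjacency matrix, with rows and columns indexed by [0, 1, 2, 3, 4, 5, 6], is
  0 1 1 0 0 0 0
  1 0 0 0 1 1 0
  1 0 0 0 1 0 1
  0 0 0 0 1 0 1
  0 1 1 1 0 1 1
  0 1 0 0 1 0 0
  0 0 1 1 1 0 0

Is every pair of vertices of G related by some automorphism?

Vertex 4 is the only vertex of degree 5, so every automorphism fixes it; G is not vertex-transitive.

No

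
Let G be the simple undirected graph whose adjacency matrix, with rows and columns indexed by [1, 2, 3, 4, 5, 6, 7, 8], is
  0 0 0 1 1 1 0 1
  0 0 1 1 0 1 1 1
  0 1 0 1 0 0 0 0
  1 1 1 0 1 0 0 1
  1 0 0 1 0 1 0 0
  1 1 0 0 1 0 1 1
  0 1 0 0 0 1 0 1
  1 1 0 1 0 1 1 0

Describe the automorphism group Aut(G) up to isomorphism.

the trivial group

Degrees alone do not determine every vertex (e.g. 2 and 4 both have degree 5), but their neighbour-degree multisets differ: N(2) has degrees [2, 3, 5, 5, 5] while N(4) has degrees [2, 3, 4, 5, 5]. Repeating this refinement separates all vertices, so the only automorphism is the identity.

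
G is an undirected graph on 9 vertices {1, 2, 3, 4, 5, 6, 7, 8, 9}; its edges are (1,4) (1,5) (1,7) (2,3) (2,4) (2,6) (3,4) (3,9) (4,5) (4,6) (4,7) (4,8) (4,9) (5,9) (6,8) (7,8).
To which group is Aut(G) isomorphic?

the dihedral group of order 16

Vertex 4 is the unique vertex of degree 8; the remaining 8 vertices each have degree 3 and induce a cycle, so G is the wheel on 9 vertices with hub 4. With the hub fixed, the remaining symmetry is that of the rim cycle C_8, giving the dihedral group D_8.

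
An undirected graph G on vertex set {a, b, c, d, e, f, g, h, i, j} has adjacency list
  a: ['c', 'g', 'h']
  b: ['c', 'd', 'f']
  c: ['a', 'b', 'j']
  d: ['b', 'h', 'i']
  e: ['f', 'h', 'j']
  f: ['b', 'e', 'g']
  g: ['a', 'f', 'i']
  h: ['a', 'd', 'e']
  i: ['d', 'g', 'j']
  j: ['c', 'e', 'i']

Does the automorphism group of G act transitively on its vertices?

G is 3-regular on 10 vertices with no triangles and no 4-cycles (girth 5): this is the Petersen graph. It is a classical fact that the Petersen graph has automorphism group S_5 (order 120), arising from its description as the Kneser graph K(5,2). This group acts transitively on the 10 vertices.

Yes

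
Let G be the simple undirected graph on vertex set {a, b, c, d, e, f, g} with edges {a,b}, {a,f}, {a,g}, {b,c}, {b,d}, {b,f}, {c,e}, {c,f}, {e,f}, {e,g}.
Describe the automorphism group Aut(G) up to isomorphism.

Degrees alone do not determine every vertex (e.g. a and c both have degree 3), but their neighbour-degree multisets differ: N(a) has degrees [2, 4, 4] while N(c) has degrees [3, 4, 4]. Repeating this refinement separates all vertices, so the only automorphism is the identity.

{e}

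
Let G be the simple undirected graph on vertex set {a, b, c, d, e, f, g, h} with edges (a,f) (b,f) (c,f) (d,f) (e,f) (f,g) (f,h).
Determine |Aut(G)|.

Vertex f has degree 7 and every other vertex has degree 1, so G is the star K_{1,7} with centre f. The 7 leaves are pairwise interchangeable while the centre is fixed, giving Aut(G) = S_7.

5040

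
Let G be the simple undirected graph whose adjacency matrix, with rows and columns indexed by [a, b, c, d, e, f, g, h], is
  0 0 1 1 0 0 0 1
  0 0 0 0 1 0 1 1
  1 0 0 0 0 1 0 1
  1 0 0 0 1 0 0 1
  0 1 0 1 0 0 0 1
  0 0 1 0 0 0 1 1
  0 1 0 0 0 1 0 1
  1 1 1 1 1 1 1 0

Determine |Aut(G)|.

14

Vertex h is the unique vertex of degree 7; the remaining 7 vertices each have degree 3 and induce a cycle, so G is the wheel on 8 vertices with hub h. With the hub fixed, the remaining symmetry is that of the rim cycle C_7, giving the dihedral group D_7.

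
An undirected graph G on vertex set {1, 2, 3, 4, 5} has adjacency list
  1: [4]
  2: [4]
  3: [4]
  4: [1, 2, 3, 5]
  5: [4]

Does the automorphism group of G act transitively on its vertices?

No

Vertex 4 is the only vertex of degree 4, so every automorphism fixes it; G is not vertex-transitive.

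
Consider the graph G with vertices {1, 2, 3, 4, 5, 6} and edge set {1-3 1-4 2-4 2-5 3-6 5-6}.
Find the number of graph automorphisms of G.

12

G is 2-regular and connected on 6 vertices, i.e. the cycle C_6. C_6 has 6 rotations and 6 reflections, so Aut(C_6) ≅ D_6 of order 12.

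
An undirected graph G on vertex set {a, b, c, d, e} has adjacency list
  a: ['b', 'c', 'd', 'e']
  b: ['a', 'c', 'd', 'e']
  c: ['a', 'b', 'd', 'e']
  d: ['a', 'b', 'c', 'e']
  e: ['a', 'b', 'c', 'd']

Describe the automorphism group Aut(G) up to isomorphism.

the symmetric group on 5 letters

Every vertex has degree 4, so G is the complete graph K_5. Any permutation of the 5 vertices preserves K_5, so Aut(K_5) = S_5 of order 5! = 120.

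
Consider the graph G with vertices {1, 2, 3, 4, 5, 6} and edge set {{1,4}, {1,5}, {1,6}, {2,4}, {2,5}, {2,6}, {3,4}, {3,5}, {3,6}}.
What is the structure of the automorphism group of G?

G is 3-regular and bipartite with parts {4, 5, 6} and {1, 2, 3} (each part is independent and every cross-pair is an edge), so G = K_{3,3}. Aut(K_{3,3}) is the wreath product S_3 ≀ Z_2: permute within each part, then optionally swap the parts; |Aut| = 2·(3!)² = 72.

(S_3 × S_3) ⋊ Z_2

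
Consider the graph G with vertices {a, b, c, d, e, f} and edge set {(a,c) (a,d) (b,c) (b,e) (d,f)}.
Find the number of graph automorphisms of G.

The degree sequence is [2, 2, 2, 2, 1, 1]; the two degree-1 vertices e and f are the ends of a path, so G = P_6. The only nontrivial automorphism of a path is the end-to-end reflection, so Aut(G) ≅ Z_2.

2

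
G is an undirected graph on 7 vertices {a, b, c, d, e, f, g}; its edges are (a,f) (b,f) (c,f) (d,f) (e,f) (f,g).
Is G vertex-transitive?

No

Vertex f is the only vertex of degree 6, so every automorphism fixes it; G is not vertex-transitive.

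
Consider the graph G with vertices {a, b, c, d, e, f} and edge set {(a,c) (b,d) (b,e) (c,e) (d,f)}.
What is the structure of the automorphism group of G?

the cyclic group of order 2

The degree sequence is [1, 2, 2, 2, 2, 1]; the two degree-1 vertices a and f are the ends of a path, so G = P_6. A path has exactly one nontrivial symmetry — reversal — giving Aut(G) of order 2.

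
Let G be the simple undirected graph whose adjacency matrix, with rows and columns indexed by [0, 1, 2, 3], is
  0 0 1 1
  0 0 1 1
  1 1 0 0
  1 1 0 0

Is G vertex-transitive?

Yes

G is 2-regular and bipartite on 2^2 = 4 vertices with girth 4; it is the hypercube graph Q_2. The symmetry group of the 2-cube is the hyperoctahedral group B_2 = Z_2 ≀ S_2, of order 2^2·2! = 8. Under this action every vertex can be carried to every other, so G is vertex-transitive.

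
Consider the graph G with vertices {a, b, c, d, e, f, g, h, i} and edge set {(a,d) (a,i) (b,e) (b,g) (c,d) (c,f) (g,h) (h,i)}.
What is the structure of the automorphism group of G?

the cyclic group of order 2

The degree sequence is [2, 2, 2, 2, 1, 1, 2, 2, 2]; the two degree-1 vertices e and f are the ends of a path, so G = P_9. A path has exactly one nontrivial symmetry — reversal — giving Aut(G) of order 2.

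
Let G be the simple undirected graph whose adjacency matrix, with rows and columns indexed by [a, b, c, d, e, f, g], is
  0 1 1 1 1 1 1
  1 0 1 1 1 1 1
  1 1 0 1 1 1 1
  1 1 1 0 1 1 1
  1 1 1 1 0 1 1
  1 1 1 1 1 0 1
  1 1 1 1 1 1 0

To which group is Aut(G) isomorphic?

Every vertex has degree 6, so G is the complete graph K_7. Any permutation of the 7 vertices preserves K_7, so Aut(K_7) = S_7 of order 7! = 5040.

the symmetric group on 7 letters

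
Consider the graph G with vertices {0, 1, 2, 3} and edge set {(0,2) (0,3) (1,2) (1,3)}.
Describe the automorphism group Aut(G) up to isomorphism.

G is 2-regular and bipartite on 2^2 = 4 vertices with girth 4; it is the hypercube graph Q_2. The symmetry group of the 2-cube is the hyperoctahedral group B_2 = Z_2 ≀ S_2, of order 2^2·2! = 8.

the dihedral group of order 8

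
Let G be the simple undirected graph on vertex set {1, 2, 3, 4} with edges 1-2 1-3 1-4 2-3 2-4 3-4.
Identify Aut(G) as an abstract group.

the symmetric group on 4 letters

Every vertex has degree 3, so G is the complete graph K_4. Any permutation of the 4 vertices preserves K_4, so Aut(K_4) = S_4 of order 4! = 24.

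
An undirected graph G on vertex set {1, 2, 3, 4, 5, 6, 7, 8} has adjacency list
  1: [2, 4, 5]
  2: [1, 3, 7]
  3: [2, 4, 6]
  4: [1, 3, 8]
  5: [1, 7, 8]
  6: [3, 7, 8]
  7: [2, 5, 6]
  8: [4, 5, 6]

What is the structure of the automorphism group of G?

Z_2^3 ⋊ S_3

G is 3-regular and bipartite on 2^3 = 8 vertices with girth 4; it is the hypercube graph Q_3. Aut(Q_3) consists of the signed permutations of the 3 coordinate axes: 3! permutations times 2^3 sign flips, so |Aut| = 2^3·3! = 48.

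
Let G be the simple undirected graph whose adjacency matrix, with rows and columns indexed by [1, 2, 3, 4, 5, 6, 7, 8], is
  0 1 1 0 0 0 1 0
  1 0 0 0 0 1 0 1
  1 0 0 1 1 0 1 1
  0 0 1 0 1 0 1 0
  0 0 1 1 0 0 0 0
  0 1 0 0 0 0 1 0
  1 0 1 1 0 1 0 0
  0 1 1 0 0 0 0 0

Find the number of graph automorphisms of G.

1

The degree sequence is [3, 3, 5, 3, 2, 2, 4, 2]. Checking the degree-preserving permutations of the vertex set shows that none except the identity preserves every edge, so Aut(G) is trivial.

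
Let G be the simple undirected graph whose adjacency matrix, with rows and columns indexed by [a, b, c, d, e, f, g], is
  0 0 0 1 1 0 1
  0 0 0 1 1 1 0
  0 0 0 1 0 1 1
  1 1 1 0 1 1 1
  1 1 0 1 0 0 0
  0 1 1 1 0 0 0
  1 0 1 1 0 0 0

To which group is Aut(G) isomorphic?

Vertex d is the unique vertex of degree 6; the remaining 6 vertices each have degree 3 and induce a cycle, so G is the wheel on 7 vertices with hub d. Every automorphism fixes the hub and acts on the rim 6-cycle, so Aut(G) ≅ Aut(C_6) = D_6 of order 12.

D_6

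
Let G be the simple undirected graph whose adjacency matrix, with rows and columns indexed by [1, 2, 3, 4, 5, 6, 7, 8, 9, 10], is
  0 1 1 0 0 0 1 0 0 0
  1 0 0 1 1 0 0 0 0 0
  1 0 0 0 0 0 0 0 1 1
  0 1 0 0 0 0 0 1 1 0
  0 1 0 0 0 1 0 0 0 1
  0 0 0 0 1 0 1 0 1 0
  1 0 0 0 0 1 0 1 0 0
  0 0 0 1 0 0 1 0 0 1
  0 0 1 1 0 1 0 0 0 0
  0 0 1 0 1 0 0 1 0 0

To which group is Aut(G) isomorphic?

G is 3-regular on 10 vertices with no triangles and no 4-cycles (girth 5): this is the Petersen graph. It is a classical fact that the Petersen graph has automorphism group S_5 (order 120), arising from its description as the Kneser graph K(5,2).

S_5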